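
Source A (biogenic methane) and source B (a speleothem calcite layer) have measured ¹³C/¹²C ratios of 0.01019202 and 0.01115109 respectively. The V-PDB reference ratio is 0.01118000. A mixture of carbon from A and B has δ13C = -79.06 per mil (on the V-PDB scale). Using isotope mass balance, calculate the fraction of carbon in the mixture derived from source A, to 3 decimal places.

0.891

δ_A = (0.01019202/0.01118000 − 1)×1000 = (0.911630 − 1)×1000 = -88.370 per mil
δ_B = (0.01115109/0.01118000 − 1)×1000 = (0.997414 − 1)×1000 = -2.586 per mil
f_A = (δ_mix − δ_B)/(δ_A − δ_B) = (-79.06 − (-2.586))/(-88.370 − (-2.586))
f_A = -76.474 / -85.784 = 0.8915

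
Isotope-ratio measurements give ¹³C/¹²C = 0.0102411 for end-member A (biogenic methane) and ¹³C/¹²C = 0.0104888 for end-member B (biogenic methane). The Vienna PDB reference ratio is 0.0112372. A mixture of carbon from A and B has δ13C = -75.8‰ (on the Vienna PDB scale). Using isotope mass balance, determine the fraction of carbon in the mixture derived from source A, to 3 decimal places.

0.417

δ_A = (0.0102411/0.0112372 − 1)×1000 = (0.911357 − 1)×1000 = -88.643‰
δ_B = (0.0104888/0.0112372 − 1)×1000 = (0.933400 − 1)×1000 = -66.600‰
f_A = (δ_mix − δ_B)/(δ_A − δ_B) = (-75.8 − (-66.600))/(-88.643 − (-66.600))
f_A = -9.200 / -22.043 = 0.4174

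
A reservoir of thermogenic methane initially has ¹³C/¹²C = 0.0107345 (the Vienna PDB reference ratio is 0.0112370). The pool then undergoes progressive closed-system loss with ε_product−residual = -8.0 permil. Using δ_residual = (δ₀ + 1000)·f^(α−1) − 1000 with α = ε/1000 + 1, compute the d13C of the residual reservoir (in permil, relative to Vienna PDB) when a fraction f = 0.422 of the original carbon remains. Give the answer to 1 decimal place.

δ₀ = (0.0107345/0.0112370 − 1)×1000 = (0.955282 − 1)×1000 = -44.718 permil
α − 1 = ε/1000 = -0.0080
f^(α−1) = 0.422^(-0.0080) = 1.006926
δ_res = (-44.718 + 1000) × 1.006926 − 1000 = 961.898 − 1000 = -38.10 permil

-38.1 permil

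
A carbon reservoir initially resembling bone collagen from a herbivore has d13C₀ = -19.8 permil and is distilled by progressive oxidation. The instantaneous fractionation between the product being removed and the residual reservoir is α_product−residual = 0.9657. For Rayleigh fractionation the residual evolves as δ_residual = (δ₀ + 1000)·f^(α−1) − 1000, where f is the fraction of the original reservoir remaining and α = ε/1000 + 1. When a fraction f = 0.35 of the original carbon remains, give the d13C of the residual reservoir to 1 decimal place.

Rayleigh residual: δ_res = (δ₀ + 1000)·f^(α−1) − 1000
α − 1 = -0.03430
f^(α−1) = 0.35^(-0.03430) = 1.036665
δ_res = (-19.8 + 1000) × 1.036665 − 1000 = 1016.139 − 1000 = 16.14 permil

16.1 permil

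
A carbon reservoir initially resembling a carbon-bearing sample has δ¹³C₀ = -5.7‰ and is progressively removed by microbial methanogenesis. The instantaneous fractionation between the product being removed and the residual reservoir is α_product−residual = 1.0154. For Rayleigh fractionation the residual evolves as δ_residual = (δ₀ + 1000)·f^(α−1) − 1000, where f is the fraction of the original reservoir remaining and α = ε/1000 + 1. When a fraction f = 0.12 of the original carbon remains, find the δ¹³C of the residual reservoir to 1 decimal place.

Rayleigh residual: δ_res = (δ₀ + 1000)·f^(α−1) − 1000
α − 1 = 0.01540
f^(α−1) = 0.12^(0.01540) = 0.967875
δ_res = (-5.7 + 1000) × 0.967875 − 1000 = 962.358 − 1000 = -37.64‰

-37.6‰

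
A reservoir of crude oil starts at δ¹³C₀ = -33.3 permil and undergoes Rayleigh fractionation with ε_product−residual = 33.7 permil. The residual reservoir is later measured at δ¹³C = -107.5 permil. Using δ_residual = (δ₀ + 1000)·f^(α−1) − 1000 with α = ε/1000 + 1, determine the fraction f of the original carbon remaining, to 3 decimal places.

α − 1 = ε/1000 = 0.0337
(δ_res + 1000)/(δ₀ + 1000) = (-107.5 + 1000)/(-33.3 + 1000) = 892.5/966.7 = 0.923244
f = 0.923244^(1/0.0337) = exp(ln(0.923244)/0.0337) = exp(-0.07986/0.0337)
f = exp(-2.3698) = 0.0935

0.094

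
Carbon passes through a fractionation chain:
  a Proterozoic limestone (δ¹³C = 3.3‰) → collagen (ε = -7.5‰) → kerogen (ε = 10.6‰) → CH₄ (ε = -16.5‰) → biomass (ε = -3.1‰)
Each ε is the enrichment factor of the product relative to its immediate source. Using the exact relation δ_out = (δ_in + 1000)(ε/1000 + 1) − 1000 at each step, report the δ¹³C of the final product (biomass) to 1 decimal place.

-13.3‰

step 1: δ = (3.30 + 1000)·(-7.5/1000 + 1) − 1000 = -4.22‰
step 2: δ = (-4.22 + 1000)·(10.6/1000 + 1) − 1000 = 6.33‰
step 3: δ = (6.33 + 1000)·(-16.5/1000 + 1) − 1000 = -10.27‰
step 4: δ = (-10.27 + 1000)·(-3.1/1000 + 1) − 1000 = -13.34‰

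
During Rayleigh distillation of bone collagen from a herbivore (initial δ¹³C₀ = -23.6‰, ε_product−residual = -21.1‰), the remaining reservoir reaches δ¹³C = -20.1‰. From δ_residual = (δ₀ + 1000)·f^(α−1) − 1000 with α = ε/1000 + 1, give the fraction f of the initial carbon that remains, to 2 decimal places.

α − 1 = ε/1000 = -0.0211
(δ_res + 1000)/(δ₀ + 1000) = (-20.1 + 1000)/(-23.6 + 1000) = 979.9/976.4 = 1.003585
f = 1.003585^(1/-0.0211) = exp(ln(1.003585)/-0.0211) = exp(0.00358/-0.0211)
f = exp(-0.1696) = 0.8440

0.84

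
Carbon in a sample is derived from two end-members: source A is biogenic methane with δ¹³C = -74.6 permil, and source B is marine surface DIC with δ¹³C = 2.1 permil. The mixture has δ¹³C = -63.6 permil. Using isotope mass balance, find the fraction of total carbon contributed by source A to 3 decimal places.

0.857

δ_mix = f_A·δ_A + (1 − f_A)·δ_B  ⇒  f_A = (δ_mix − δ_B)/(δ_A − δ_B)
f_A = (-63.6 − (2.1)) / (-74.6 − (2.1))
f_A = -65.7 / -76.7 = 0.8566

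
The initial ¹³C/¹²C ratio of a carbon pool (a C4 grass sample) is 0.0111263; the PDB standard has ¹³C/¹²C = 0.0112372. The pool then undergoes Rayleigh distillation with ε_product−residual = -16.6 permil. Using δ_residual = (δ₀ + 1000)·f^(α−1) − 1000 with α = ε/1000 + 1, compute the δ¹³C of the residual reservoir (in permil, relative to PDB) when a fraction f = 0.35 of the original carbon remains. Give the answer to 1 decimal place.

7.5 permil

δ₀ = (0.0111263/0.0112372 − 1)×1000 = (0.990131 − 1)×1000 = -9.869 permil
α − 1 = ε/1000 = -0.0166
f^(α−1) = 0.35^(-0.0166) = 1.017580
δ_res = (-9.869 + 1000) × 1.017580 − 1000 = 1007.537 − 1000 = 7.54 permil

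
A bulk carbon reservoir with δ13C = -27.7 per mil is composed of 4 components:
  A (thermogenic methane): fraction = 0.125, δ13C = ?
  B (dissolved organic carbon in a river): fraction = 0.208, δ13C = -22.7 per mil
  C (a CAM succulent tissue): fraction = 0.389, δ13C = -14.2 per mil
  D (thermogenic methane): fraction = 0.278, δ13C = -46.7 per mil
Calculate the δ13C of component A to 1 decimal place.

Isotope mass balance: δ_bulk = Σ fᵢ·δᵢ.
-27.7 = 0.125×δ_A + 0.208×(-22.7) + 0.389×(-14.2) + 0.278×(-46.7)
0.125·δ_A = -27.7 − (-23.228) = -4.472
δ_A = -4.472 / 0.125 = -35.78 per mil

-35.8 per mil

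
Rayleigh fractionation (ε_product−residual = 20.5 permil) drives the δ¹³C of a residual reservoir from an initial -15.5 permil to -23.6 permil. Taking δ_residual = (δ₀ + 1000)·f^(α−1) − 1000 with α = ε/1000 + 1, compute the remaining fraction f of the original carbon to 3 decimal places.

0.668

α − 1 = ε/1000 = 0.0205
(δ_res + 1000)/(δ₀ + 1000) = (-23.6 + 1000)/(-15.5 + 1000) = 976.4/984.5 = 0.991772
f = 0.991772^(1/0.0205) = exp(ln(0.991772)/0.0205) = exp(-0.00826/0.0205)
f = exp(-0.4030) = 0.6683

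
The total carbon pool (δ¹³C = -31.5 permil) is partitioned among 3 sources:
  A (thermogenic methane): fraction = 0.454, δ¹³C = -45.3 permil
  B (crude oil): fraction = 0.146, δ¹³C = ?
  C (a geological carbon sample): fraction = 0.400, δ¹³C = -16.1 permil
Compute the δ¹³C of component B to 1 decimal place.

-30.8 permil

Isotope mass balance: δ_bulk = Σ fᵢ·δᵢ.
-31.5 = 0.454×(-45.3) + 0.146×δ_B + 0.400×(-16.1)
0.146·δ_B = -31.5 − (-27.006) = -4.494
δ_B = -4.494 / 0.146 = -30.78 permil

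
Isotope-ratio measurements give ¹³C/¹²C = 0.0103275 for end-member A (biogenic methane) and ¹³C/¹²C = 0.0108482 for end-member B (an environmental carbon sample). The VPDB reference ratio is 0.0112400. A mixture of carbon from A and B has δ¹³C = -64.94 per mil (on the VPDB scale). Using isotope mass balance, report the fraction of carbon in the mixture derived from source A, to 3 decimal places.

δ_A = (0.0103275/0.0112400 − 1)×1000 = (0.918817 − 1)×1000 = -81.183 per mil
δ_B = (0.0108482/0.0112400 − 1)×1000 = (0.965142 − 1)×1000 = -34.858 per mil
f_A = (δ_mix − δ_B)/(δ_A − δ_B) = (-64.94 − (-34.858))/(-81.183 − (-34.858))
f_A = -30.082 / -46.326 = 0.6494

0.649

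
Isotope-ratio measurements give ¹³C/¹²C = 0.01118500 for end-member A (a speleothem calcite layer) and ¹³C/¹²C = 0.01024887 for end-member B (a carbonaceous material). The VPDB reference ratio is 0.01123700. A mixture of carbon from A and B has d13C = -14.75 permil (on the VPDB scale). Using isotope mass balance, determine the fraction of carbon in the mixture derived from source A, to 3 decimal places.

0.878

δ_A = (0.01118500/0.01123700 − 1)×1000 = (0.995372 − 1)×1000 = -4.628 permil
δ_B = (0.01024887/0.01123700 − 1)×1000 = (0.912065 − 1)×1000 = -87.935 permil
f_A = (δ_mix − δ_B)/(δ_A − δ_B) = (-14.75 − (-87.935))/(-4.628 − (-87.935))
f_A = 73.185 / 83.308 = 0.8785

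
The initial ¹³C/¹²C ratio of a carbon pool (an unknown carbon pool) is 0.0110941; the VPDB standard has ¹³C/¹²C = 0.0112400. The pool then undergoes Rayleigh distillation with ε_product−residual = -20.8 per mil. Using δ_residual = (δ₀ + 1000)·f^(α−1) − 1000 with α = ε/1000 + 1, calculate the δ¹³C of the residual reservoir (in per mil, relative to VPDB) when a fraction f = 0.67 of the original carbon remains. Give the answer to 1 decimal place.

-4.7 per mil

δ₀ = (0.0110941/0.0112400 − 1)×1000 = (0.987020 − 1)×1000 = -12.980 per mil
α − 1 = ε/1000 = -0.0208
f^(α−1) = 0.67^(-0.0208) = 1.008365
δ_res = (-12.980 + 1000) × 1.008365 − 1000 = 995.276 − 1000 = -4.72 per mil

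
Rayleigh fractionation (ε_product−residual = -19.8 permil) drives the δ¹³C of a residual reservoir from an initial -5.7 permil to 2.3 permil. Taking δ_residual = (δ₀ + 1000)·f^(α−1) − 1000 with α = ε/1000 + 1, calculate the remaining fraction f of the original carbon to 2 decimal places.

0.67

α − 1 = ε/1000 = -0.0198
(δ_res + 1000)/(δ₀ + 1000) = (2.3 + 1000)/(-5.7 + 1000) = 1002.3/994.3 = 1.008046
f = 1.008046^(1/-0.0198) = exp(ln(1.008046)/-0.0198) = exp(0.00801/-0.0198)
f = exp(-0.4047) = 0.6672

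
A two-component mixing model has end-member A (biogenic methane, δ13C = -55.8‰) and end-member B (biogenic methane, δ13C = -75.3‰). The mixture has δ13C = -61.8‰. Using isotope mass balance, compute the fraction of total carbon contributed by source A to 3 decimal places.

0.692

δ_mix = f_A·δ_A + (1 − f_A)·δ_B  ⇒  f_A = (δ_mix − δ_B)/(δ_A − δ_B)
f_A = (-61.8 − (-75.3)) / (-55.8 − (-75.3))
f_A = 13.5 / 19.5 = 0.6923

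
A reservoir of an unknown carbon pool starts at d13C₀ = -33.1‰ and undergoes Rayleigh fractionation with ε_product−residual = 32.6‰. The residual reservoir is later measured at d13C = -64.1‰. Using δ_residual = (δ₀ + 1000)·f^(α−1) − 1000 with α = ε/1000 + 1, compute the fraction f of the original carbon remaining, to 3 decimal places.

α − 1 = ε/1000 = 0.0326
(δ_res + 1000)/(δ₀ + 1000) = (-64.1 + 1000)/(-33.1 + 1000) = 935.9/966.9 = 0.967939
f = 0.967939^(1/0.0326) = exp(ln(0.967939)/0.0326) = exp(-0.03259/0.0326)
f = exp(-0.9996) = 0.3680

0.368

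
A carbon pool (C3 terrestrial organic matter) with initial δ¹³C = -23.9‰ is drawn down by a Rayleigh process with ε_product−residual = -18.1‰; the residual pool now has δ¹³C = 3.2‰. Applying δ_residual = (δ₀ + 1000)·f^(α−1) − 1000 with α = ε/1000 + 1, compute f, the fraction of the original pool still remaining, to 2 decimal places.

α − 1 = ε/1000 = -0.0181
(δ_res + 1000)/(δ₀ + 1000) = (3.2 + 1000)/(-23.9 + 1000) = 1003.2/976.1 = 1.027764
f = 1.027764^(1/-0.0181) = exp(ln(1.027764)/-0.0181) = exp(0.02739/-0.0181)
f = exp(-1.5130) = 0.2203

0.22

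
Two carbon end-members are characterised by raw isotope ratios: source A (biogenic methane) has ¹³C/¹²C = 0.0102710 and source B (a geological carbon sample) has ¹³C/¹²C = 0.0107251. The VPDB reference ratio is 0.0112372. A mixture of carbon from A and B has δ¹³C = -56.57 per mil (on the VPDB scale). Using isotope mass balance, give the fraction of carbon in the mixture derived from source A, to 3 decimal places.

0.272

δ_A = (0.0102710/0.0112372 − 1)×1000 = (0.914018 − 1)×1000 = -85.982 per mil
δ_B = (0.0107251/0.0112372 − 1)×1000 = (0.954428 − 1)×1000 = -45.572 per mil
f_A = (δ_mix − δ_B)/(δ_A − δ_B) = (-56.57 − (-45.572))/(-85.982 − (-45.572))
f_A = -10.998 / -40.410 = 0.2722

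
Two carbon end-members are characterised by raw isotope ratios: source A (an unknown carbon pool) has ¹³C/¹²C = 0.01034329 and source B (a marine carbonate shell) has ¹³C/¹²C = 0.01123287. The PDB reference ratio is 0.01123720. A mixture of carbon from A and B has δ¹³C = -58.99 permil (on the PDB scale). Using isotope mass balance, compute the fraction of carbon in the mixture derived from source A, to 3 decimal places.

δ_A = (0.01034329/0.01123720 − 1)×1000 = (0.920451 − 1)×1000 = -79.549 permil
δ_B = (0.01123287/0.01123720 − 1)×1000 = (0.999615 − 1)×1000 = -0.385 permil
f_A = (δ_mix − δ_B)/(δ_A − δ_B) = (-58.99 − (-0.385))/(-79.549 − (-0.385))
f_A = -58.605 / -79.164 = 0.7403

0.740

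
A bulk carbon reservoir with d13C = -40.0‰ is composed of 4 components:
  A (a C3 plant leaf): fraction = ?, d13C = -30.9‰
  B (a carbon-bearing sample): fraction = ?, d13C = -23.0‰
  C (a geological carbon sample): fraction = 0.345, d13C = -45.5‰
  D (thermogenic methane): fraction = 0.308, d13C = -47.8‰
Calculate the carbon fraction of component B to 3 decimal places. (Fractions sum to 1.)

0.145

Let f_B and f_A be the unknown fractions; fractions sum to 1 so f_B + f_A = 0.347.
Mass balance: Σ fᵢ·δᵢ = δ_bulk ⇒ f_B·(-23.0) + f_A·(-30.9) = -40.0 − (-30.420) = -9.580
Substitute f_A = 0.347 − f_B:
f_B·(-23.0 − -30.9) = -9.580 − 0.347×(-30.9) = 1.142
f_B = 1.142 / 7.9 = 0.1446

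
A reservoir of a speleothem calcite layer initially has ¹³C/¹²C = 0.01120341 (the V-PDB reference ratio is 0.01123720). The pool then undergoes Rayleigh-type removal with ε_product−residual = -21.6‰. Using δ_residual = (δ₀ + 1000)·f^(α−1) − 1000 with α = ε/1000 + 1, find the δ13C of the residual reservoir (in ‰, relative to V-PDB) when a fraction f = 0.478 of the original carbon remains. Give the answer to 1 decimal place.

δ₀ = (0.01120341/0.01123720 − 1)×1000 = (0.996993 − 1)×1000 = -3.007‰
α − 1 = ε/1000 = -0.0216
f^(α−1) = 0.478^(-0.0216) = 1.016072
δ_res = (-3.007 + 1000) × 1.016072 − 1000 = 1013.016 − 1000 = 13.02‰

13.0‰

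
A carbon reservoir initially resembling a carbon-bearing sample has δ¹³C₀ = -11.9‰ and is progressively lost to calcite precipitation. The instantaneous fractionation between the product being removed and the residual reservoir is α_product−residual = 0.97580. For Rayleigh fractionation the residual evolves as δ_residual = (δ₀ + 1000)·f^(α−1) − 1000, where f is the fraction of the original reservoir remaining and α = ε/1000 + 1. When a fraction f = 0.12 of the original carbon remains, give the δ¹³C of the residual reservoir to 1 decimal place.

40.1‰

Rayleigh residual: δ_res = (δ₀ + 1000)·f^(α−1) − 1000
α − 1 = -0.02420
f^(α−1) = 0.12^(-0.02420) = 1.052650
δ_res = (-11.9 + 1000) × 1.052650 − 1000 = 1040.123 − 1000 = 40.12‰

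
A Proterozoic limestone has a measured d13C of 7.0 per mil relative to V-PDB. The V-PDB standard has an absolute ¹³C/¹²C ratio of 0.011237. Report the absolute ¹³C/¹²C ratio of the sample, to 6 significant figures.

R_sample = R_standard × (d13C/1000 + 1)
R_sample = 0.011237 × (7.0/1000 + 1) = 0.011237 × 1.007000
R_sample = 0.0113157

0.0113157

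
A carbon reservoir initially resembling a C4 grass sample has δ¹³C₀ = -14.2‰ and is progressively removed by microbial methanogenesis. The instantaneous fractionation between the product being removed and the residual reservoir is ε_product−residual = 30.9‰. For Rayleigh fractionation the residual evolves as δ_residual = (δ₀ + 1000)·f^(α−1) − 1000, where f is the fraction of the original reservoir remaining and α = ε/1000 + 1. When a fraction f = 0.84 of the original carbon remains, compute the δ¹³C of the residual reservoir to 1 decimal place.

-19.5‰

Rayleigh residual: δ_res = (δ₀ + 1000)·f^(α−1) − 1000
α = ε/1000 + 1 = 1.03090, so α − 1 = 0.03090
f^(α−1) = 0.84^(0.03090) = 0.994627
δ_res = (-14.2 + 1000) × 0.994627 − 1000 = 980.503 − 1000 = -19.50‰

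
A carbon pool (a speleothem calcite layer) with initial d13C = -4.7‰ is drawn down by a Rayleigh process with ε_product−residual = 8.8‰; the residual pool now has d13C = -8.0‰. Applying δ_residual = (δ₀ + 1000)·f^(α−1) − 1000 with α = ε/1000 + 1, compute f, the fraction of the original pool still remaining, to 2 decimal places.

α − 1 = ε/1000 = 0.0088
(δ_res + 1000)/(δ₀ + 1000) = (-8.0 + 1000)/(-4.7 + 1000) = 992.0/995.3 = 0.996684
f = 0.996684^(1/0.0088) = exp(ln(0.996684)/0.0088) = exp(-0.00332/0.0088)
f = exp(-0.3774) = 0.6856

0.69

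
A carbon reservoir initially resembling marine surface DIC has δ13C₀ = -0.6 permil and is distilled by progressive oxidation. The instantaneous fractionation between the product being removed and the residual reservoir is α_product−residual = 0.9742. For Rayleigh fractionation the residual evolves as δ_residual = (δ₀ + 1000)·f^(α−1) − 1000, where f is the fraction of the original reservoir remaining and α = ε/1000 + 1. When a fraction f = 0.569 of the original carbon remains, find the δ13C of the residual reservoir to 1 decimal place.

14.0 permil

Rayleigh residual: δ_res = (δ₀ + 1000)·f^(α−1) − 1000
α − 1 = -0.02580
f^(α−1) = 0.569^(-0.02580) = 1.014654
δ_res = (-0.6 + 1000) × 1.014654 − 1000 = 1014.046 − 1000 = 14.05 permil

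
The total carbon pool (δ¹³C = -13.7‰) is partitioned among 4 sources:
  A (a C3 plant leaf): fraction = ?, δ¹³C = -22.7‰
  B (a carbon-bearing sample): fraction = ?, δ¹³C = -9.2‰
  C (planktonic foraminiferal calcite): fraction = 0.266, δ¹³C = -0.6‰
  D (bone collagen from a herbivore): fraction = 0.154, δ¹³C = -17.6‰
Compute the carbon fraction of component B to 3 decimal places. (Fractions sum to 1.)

0.173

Let f_B and f_A be the unknown fractions; fractions sum to 1 so f_B + f_A = 0.580.
Mass balance: Σ fᵢ·δᵢ = δ_bulk ⇒ f_B·(-9.2) + f_A·(-22.7) = -13.7 − (-2.870) = -10.830
Substitute f_A = 0.580 − f_B:
f_B·(-9.2 − -22.7) = -10.830 − 0.580×(-22.7) = 2.336
f_B = 2.336 / 13.5 = 0.1730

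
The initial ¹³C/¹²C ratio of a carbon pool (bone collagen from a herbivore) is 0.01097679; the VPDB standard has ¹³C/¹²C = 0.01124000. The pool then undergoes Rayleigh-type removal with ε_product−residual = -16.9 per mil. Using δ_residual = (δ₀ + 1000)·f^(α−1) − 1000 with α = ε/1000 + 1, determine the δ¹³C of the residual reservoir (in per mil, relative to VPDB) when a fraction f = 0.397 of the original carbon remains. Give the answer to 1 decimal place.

δ₀ = (0.01097679/0.01124000 − 1)×1000 = (0.976583 − 1)×1000 = -23.417 per mil
α − 1 = ε/1000 = -0.0169
f^(α−1) = 0.397^(-0.0169) = 1.015735
δ_res = (-23.417 + 1000) × 1.015735 − 1000 = 991.949 − 1000 = -8.05 per mil

-8.1 per mil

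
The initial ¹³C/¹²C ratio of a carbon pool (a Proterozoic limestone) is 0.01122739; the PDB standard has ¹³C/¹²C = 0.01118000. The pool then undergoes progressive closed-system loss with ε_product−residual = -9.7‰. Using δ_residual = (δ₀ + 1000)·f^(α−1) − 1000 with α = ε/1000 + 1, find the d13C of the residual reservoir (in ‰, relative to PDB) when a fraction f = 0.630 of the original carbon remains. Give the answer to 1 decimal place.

8.7‰

δ₀ = (0.01122739/0.01118000 − 1)×1000 = (1.004239 − 1)×1000 = 4.239‰
α − 1 = ε/1000 = -0.0097
f^(α−1) = 0.630^(-0.0097) = 1.004492
δ_res = (4.239 + 1000) × 1.004492 − 1000 = 1008.750 − 1000 = 8.75‰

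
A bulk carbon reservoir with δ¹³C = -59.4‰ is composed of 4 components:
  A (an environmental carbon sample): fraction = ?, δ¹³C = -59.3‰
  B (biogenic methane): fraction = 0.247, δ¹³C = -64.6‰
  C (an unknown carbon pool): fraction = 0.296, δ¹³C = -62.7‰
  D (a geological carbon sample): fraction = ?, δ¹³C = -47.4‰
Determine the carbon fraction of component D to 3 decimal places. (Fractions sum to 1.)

Let f_D and f_A be the unknown fractions; fractions sum to 1 so f_D + f_A = 0.457.
Mass balance: Σ fᵢ·δᵢ = δ_bulk ⇒ f_D·(-47.4) + f_A·(-59.3) = -59.4 − (-34.515) = -24.885
Substitute f_A = 0.457 − f_D:
f_D·(-47.4 − -59.3) = -24.885 − 0.457×(-59.3) = 2.216
f_D = 2.216 / 11.9 = 0.1862

0.186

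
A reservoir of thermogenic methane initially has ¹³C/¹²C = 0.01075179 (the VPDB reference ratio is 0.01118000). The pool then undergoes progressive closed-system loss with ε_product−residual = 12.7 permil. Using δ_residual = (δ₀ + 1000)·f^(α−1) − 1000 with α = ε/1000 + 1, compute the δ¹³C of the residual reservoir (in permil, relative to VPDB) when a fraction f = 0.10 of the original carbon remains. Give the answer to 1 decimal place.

δ₀ = (0.01075179/0.01118000 − 1)×1000 = (0.961699 − 1)×1000 = -38.301 permil
α − 1 = ε/1000 = 0.0127
f^(α−1) = 0.10^(0.0127) = 0.971181
δ_res = (-38.301 + 1000) × 0.971181 − 1000 = 933.983 − 1000 = -66.02 permil

-66.0 permil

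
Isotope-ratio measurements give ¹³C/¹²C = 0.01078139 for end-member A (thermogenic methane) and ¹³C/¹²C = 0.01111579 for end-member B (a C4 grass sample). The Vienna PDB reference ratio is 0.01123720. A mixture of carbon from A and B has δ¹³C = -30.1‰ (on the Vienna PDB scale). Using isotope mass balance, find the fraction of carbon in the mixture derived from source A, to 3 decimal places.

δ_A = (0.01078139/0.01123720 − 1)×1000 = (0.959437 − 1)×1000 = -40.563‰
δ_B = (0.01111579/0.01123720 − 1)×1000 = (0.989196 − 1)×1000 = -10.804‰
f_A = (δ_mix − δ_B)/(δ_A − δ_B) = (-30.1 − (-10.804))/(-40.563 − (-10.804))
f_A = -19.296 / -29.758 = 0.6484

0.648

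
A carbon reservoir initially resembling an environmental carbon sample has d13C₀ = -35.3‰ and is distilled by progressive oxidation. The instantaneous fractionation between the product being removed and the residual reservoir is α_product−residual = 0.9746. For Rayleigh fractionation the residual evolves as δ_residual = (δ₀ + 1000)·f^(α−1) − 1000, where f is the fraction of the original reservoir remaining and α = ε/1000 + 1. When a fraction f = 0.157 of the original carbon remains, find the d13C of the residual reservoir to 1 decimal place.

Rayleigh residual: δ_res = (δ₀ + 1000)·f^(α−1) − 1000
α − 1 = -0.02540
f^(α−1) = 0.157^(-0.02540) = 1.048152
δ_res = (-35.3 + 1000) × 1.048152 − 1000 = 1011.152 − 1000 = 11.15‰

11.2‰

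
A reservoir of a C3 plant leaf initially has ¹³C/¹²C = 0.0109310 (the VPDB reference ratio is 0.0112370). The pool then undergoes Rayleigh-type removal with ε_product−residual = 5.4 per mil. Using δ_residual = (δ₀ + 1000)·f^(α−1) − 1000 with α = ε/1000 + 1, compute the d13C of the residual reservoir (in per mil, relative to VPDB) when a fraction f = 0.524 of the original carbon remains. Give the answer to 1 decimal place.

-30.6 per mil

δ₀ = (0.0109310/0.0112370 − 1)×1000 = (0.972769 − 1)×1000 = -27.231 per mil
α − 1 = ε/1000 = 0.0054
f^(α−1) = 0.524^(0.0054) = 0.996516
δ_res = (-27.231 + 1000) × 0.996516 − 1000 = 969.380 − 1000 = -30.62 per mil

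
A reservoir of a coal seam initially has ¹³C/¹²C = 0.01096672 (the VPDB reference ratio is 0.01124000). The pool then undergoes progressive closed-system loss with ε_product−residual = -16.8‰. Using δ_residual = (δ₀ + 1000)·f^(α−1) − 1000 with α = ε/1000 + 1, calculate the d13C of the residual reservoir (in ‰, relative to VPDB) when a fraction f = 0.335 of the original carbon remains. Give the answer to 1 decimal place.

-6.2‰

δ₀ = (0.01096672/0.01124000 − 1)×1000 = (0.975687 − 1)×1000 = -24.313‰
α − 1 = ε/1000 = -0.0168
f^(α−1) = 0.335^(-0.0168) = 1.018543
δ_res = (-24.313 + 1000) × 1.018543 − 1000 = 993.779 − 1000 = -6.22‰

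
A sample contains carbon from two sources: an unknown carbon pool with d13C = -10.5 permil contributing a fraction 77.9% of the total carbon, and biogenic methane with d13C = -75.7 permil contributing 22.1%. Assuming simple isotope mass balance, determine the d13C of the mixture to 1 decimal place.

-24.9 permil

δ_mix = f_A·δ_A + f_B·δ_B
δ_mix = 0.779 × (-10.5) + 0.221 × (-75.7)
δ_mix = -8.18 + -16.73 = -24.91 permil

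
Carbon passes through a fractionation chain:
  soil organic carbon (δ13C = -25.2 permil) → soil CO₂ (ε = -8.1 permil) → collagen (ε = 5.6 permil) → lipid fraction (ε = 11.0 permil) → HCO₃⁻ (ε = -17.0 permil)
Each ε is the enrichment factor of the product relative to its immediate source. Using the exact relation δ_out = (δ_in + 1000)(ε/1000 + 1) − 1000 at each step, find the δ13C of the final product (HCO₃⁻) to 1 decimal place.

step 1: δ = (-25.20 + 1000)·(-8.1/1000 + 1) − 1000 = -33.10 permil
step 2: δ = (-33.10 + 1000)·(5.6/1000 + 1) − 1000 = -27.68 permil
step 3: δ = (-27.68 + 1000)·(11.0/1000 + 1) − 1000 = -16.99 permil
step 4: δ = (-16.99 + 1000)·(-17.0/1000 + 1) − 1000 = -33.70 permil

-33.7 permil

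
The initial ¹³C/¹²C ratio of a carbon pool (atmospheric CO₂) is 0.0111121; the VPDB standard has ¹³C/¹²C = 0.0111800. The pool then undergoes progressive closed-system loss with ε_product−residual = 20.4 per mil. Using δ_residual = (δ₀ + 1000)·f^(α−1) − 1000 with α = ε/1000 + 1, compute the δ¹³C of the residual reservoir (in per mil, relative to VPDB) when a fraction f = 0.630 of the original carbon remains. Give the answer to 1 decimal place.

-15.4 per mil

δ₀ = (0.0111121/0.0111800 − 1)×1000 = (0.993927 − 1)×1000 = -6.073 per mil
α − 1 = ε/1000 = 0.0204
f^(α−1) = 0.630^(0.0204) = 0.990619
δ_res = (-6.073 + 1000) × 0.990619 − 1000 = 984.602 − 1000 = -15.40 per mil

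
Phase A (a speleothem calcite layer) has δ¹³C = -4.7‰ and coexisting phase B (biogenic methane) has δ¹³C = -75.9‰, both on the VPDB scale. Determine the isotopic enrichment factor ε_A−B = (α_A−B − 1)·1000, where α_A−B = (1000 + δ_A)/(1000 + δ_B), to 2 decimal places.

77.05‰

α_A−B = (1000 + -4.7) / (1000 + -75.9) = 995.3 / 924.1 = 1.077048
ε_A−B = (1.077048 − 1) × 1000 = 77.048‰
(The approximation ε ≈ δ_A − δ_B would give 71.2‰.)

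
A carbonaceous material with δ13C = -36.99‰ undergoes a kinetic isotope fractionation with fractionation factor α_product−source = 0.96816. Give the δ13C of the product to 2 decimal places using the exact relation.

δ_product = (δ_source + 1000)·α − 1000
δ_product = (-36.99 + 1000) × 0.96816 − 1000
δ_product = 932.348 − 1000 = -67.652‰

-67.65‰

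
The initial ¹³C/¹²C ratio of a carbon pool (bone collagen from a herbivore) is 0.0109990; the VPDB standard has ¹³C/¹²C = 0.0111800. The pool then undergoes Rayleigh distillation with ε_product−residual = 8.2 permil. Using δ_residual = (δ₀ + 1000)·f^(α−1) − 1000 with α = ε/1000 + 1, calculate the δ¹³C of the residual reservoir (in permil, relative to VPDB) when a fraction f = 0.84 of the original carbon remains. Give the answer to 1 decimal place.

δ₀ = (0.0109990/0.0111800 − 1)×1000 = (0.983810 − 1)×1000 = -16.190 permil
α − 1 = ε/1000 = 0.0082
f^(α−1) = 0.84^(0.0082) = 0.998571
δ_res = (-16.190 + 1000) × 0.998571 − 1000 = 982.405 − 1000 = -17.60 permil

-17.6 permil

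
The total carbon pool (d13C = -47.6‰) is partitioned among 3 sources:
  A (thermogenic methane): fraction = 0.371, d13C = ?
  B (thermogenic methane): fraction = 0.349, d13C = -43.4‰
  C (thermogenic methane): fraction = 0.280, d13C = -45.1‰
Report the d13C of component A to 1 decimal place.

-53.4‰

Isotope mass balance: δ_bulk = Σ fᵢ·δᵢ.
-47.6 = 0.371×δ_A + 0.349×(-43.4) + 0.280×(-45.1)
0.371·δ_A = -47.6 − (-27.775) = -19.825
δ_A = -19.825 / 0.371 = -53.44‰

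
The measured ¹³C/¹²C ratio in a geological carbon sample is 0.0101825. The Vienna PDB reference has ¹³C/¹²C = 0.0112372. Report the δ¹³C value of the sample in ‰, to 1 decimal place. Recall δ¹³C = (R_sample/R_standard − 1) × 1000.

-93.9‰

δ¹³C = (R_sample / R_standard − 1) × 1000
R_sample / R_standard = 0.0101825 / 0.0112372 = 0.906142
δ¹³C = (0.906142 − 1) × 1000 = -93.86‰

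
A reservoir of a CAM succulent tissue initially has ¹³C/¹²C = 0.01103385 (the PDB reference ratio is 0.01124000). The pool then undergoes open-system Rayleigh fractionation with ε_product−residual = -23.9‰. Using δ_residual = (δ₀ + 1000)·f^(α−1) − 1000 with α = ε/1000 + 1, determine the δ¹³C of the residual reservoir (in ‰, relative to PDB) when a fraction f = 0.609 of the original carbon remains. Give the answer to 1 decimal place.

-6.6‰

δ₀ = (0.01103385/0.01124000 − 1)×1000 = (0.981659 − 1)×1000 = -18.341‰
α − 1 = ε/1000 = -0.0239
f^(α−1) = 0.609^(-0.0239) = 1.011923
δ_res = (-18.341 + 1000) × 1.011923 − 1000 = 993.364 − 1000 = -6.64‰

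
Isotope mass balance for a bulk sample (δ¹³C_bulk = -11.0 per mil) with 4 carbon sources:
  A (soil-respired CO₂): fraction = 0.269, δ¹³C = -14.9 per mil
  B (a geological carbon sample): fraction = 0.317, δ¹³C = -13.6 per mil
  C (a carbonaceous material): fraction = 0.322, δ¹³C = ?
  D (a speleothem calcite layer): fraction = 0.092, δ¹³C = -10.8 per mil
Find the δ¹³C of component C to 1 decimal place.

Isotope mass balance: δ_bulk = Σ fᵢ·δᵢ.
-11.0 = 0.269×(-14.9) + 0.317×(-13.6) + 0.322×δ_C + 0.092×(-10.8)
0.322·δ_C = -11.0 − (-9.313) = -1.687
δ_C = -1.687 / 0.322 = -5.24 per mil

-5.2 per mil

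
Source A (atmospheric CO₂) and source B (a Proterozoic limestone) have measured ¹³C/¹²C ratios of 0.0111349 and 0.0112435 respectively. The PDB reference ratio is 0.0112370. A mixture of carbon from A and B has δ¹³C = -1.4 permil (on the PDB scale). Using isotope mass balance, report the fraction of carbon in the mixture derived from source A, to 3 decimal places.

0.205

δ_A = (0.0111349/0.0112370 − 1)×1000 = (0.990914 − 1)×1000 = -9.086 permil
δ_B = (0.0112435/0.0112370 − 1)×1000 = (1.000578 − 1)×1000 = 0.578 permil
f_A = (δ_mix − δ_B)/(δ_A − δ_B) = (-1.4 − (0.578))/(-9.086 − (0.578))
f_A = -1.978 / -9.665 = 0.2047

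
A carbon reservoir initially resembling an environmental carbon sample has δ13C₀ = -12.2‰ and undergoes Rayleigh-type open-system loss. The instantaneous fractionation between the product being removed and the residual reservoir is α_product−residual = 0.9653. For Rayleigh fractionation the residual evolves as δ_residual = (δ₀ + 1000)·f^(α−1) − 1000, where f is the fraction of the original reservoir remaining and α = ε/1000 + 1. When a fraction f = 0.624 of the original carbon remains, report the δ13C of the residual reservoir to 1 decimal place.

4.1‰

Rayleigh residual: δ_res = (δ₀ + 1000)·f^(α−1) − 1000
α − 1 = -0.03470
f^(α−1) = 0.624^(-0.03470) = 1.016499
δ_res = (-12.2 + 1000) × 1.016499 − 1000 = 1004.098 − 1000 = 4.10‰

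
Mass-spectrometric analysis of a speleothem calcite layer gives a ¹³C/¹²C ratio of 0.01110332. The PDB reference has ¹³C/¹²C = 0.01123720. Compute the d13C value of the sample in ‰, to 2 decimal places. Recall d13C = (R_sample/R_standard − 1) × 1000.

d13C = (R_sample / R_standard − 1) × 1000
R_sample / R_standard = 0.01110332 / 0.01123720 = 0.988086
d13C = (0.988086 − 1) × 1000 = -11.914‰

-11.91‰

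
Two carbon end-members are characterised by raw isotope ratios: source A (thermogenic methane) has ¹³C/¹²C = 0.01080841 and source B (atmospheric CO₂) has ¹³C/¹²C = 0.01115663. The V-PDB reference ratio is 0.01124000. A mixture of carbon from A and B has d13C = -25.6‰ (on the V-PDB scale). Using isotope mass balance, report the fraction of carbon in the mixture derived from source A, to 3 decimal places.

0.587

δ_A = (0.01080841/0.01124000 − 1)×1000 = (0.961602 − 1)×1000 = -38.398‰
δ_B = (0.01115663/0.01124000 − 1)×1000 = (0.992583 − 1)×1000 = -7.417‰
f_A = (δ_mix − δ_B)/(δ_A − δ_B) = (-25.6 − (-7.417))/(-38.398 − (-7.417))
f_A = -18.183 / -30.980 = 0.5869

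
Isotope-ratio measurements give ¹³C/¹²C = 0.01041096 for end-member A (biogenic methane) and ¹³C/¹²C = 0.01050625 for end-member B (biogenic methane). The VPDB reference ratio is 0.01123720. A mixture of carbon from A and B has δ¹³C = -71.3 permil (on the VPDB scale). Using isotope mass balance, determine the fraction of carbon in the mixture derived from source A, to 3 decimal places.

0.737

δ_A = (0.01041096/0.01123720 − 1)×1000 = (0.926473 − 1)×1000 = -73.527 permil
δ_B = (0.01050625/0.01123720 − 1)×1000 = (0.934953 − 1)×1000 = -65.047 permil
f_A = (δ_mix − δ_B)/(δ_A − δ_B) = (-71.3 − (-65.047))/(-73.527 − (-65.047))
f_A = -6.253 / -8.480 = 0.7374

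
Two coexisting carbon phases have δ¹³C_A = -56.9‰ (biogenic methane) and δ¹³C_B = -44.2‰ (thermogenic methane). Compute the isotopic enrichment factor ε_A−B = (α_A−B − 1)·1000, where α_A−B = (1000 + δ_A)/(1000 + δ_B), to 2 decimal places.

-13.29‰

α_A−B = (1000 + -56.9) / (1000 + -44.2) = 943.1 / 955.8 = 0.986713
ε_A−B = (0.986713 − 1) × 1000 = -13.287‰
(The approximation ε ≈ δ_A − δ_B would give -12.7‰.)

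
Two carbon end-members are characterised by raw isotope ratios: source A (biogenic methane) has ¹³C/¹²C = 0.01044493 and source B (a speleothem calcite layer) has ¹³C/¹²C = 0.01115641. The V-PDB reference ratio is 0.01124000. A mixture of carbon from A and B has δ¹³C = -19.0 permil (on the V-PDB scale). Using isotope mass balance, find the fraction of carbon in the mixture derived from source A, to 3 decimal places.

0.183

δ_A = (0.01044493/0.01124000 − 1)×1000 = (0.929264 − 1)×1000 = -70.736 permil
δ_B = (0.01115641/0.01124000 − 1)×1000 = (0.992563 − 1)×1000 = -7.437 permil
f_A = (δ_mix − δ_B)/(δ_A − δ_B) = (-19.0 − (-7.437))/(-70.736 − (-7.437))
f_A = -11.563 / -63.299 = 0.1827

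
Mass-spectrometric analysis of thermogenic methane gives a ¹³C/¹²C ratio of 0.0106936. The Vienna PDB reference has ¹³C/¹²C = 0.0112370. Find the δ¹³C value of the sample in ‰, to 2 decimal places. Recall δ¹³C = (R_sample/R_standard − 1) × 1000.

δ¹³C = (R_sample / R_standard − 1) × 1000
R_sample / R_standard = 0.0106936 / 0.0112370 = 0.951642
δ¹³C = (0.951642 − 1) × 1000 = -48.358‰

-48.36‰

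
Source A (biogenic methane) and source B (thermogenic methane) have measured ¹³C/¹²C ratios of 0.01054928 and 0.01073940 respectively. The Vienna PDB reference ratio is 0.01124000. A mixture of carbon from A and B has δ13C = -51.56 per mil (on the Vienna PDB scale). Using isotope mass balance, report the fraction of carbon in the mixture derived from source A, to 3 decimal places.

0.415

δ_A = (0.01054928/0.01124000 − 1)×1000 = (0.938548 − 1)×1000 = -61.452 per mil
δ_B = (0.01073940/0.01124000 − 1)×1000 = (0.955463 − 1)×1000 = -44.537 per mil
f_A = (δ_mix − δ_B)/(δ_A − δ_B) = (-51.56 − (-44.537))/(-61.452 − (-44.537))
f_A = -7.023 / -16.915 = 0.4152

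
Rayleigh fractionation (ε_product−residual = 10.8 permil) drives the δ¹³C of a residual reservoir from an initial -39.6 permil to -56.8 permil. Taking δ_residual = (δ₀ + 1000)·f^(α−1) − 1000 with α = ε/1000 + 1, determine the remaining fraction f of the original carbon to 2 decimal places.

0.19

α − 1 = ε/1000 = 0.0108
(δ_res + 1000)/(δ₀ + 1000) = (-56.8 + 1000)/(-39.6 + 1000) = 943.2/960.4 = 0.982091
f = 0.982091^(1/0.0108) = exp(ln(0.982091)/0.0108) = exp(-0.01807/0.0108)
f = exp(-1.6733) = 0.1876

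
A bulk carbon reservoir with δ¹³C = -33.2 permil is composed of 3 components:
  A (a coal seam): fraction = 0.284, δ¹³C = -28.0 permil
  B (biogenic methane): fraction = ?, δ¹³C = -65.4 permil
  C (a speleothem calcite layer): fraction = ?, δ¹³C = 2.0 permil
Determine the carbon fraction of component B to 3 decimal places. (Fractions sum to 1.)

Let f_B and f_C be the unknown fractions; fractions sum to 1 so f_B + f_C = 0.716.
Mass balance: Σ fᵢ·δᵢ = δ_bulk ⇒ f_B·(-65.4) + f_C·(2.0) = -33.2 − (-7.952) = -25.248
Substitute f_C = 0.716 − f_B:
f_B·(-65.4 − 2.0) = -25.248 − 0.716×(2.0) = -26.680
f_B = -26.680 / -67.4 = 0.3958

0.396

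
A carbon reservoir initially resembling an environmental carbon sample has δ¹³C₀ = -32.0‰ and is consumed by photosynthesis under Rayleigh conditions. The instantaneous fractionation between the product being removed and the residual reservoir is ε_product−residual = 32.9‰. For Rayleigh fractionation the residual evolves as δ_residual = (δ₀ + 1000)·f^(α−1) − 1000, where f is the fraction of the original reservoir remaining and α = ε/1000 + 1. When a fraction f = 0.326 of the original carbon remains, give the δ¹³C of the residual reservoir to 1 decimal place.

-67.0‰

Rayleigh residual: δ_res = (δ₀ + 1000)·f^(α−1) − 1000
α = ε/1000 + 1 = 1.03290, so α − 1 = 0.03290
f^(α−1) = 0.326^(0.03290) = 0.963795
δ_res = (-32.0 + 1000) × 0.963795 − 1000 = 932.954 − 1000 = -67.05‰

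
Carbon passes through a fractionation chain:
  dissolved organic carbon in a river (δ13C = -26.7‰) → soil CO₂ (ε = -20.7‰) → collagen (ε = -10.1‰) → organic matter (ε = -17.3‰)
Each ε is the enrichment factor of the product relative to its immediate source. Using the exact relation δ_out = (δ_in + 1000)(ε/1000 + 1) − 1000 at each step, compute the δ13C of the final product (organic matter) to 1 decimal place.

-72.8‰

step 1: δ = (-26.70 + 1000)·(-20.7/1000 + 1) − 1000 = -46.85‰
step 2: δ = (-46.85 + 1000)·(-10.1/1000 + 1) − 1000 = -56.47‰
step 3: δ = (-56.47 + 1000)·(-17.3/1000 + 1) − 1000 = -72.80‰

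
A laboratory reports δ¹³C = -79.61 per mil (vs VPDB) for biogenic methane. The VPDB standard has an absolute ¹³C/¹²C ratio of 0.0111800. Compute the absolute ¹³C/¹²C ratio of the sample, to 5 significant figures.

R_sample = R_standard × (δ¹³C/1000 + 1)
R_sample = 0.0111800 × (-79.61/1000 + 1) = 0.0111800 × 0.920390
R_sample = 0.0102900

0.010290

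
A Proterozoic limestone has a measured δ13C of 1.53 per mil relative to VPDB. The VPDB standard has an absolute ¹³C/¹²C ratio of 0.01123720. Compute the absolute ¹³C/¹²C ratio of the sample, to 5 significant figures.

0.011254

R_sample = R_standard × (δ13C/1000 + 1)
R_sample = 0.01123720 × (1.53/1000 + 1) = 0.01123720 × 1.001530
R_sample = 0.0112544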